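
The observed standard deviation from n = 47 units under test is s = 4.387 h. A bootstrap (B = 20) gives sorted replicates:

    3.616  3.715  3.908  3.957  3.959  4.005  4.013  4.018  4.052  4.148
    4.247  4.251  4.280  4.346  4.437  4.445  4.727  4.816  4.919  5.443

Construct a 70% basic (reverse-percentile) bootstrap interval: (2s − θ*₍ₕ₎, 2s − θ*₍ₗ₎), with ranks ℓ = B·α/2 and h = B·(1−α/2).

(4.047, 4.866)

Percentile endpoints at ranks 3 and 17: θ*₍3₎ = 3.908, θ*₍17₎ = 4.727.
Basic interval reflects these around s:
  lower = 2 × 4.387 − 4.727 = 4.047
  upper = 2 × 4.387 − 3.908 = 4.866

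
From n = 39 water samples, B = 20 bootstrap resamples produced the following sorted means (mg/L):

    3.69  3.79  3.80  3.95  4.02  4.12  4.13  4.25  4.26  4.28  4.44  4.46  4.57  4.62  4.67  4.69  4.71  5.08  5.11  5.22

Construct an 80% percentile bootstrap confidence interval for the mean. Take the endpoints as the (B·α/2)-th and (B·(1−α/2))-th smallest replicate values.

(3.79, 5.08)

α = 0.20; lower rank = 20 × 0.100 = 2; upper rank = 20 × 0.900 = 18.
The 2nd smallest replicate is 3.79; the 18th is 5.08.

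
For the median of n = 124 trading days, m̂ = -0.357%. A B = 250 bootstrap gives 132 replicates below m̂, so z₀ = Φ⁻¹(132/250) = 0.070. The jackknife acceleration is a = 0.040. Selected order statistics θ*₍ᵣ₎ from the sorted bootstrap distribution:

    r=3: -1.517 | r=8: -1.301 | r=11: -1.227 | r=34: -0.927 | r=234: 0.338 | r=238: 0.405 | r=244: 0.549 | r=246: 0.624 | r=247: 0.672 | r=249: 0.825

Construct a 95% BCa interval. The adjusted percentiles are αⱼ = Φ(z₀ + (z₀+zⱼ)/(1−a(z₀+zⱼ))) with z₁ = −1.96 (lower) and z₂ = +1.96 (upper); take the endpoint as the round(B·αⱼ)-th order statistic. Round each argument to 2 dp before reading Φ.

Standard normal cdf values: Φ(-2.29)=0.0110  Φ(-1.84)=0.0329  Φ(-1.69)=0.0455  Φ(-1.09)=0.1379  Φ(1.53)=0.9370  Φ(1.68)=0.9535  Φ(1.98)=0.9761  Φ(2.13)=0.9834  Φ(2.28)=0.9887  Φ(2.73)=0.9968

Lower: z₀ + z₁ = 0.070 + (-1.960) = -1.890; 1 − a(z₀+z₁) = 1 − (0.040)(-1.890) = 1.0756; argument = 0.070 + (-1.890)/1.0756 = -1.6872 → -1.69.
α₁ = Φ(-1.69) = 0.0455; rank = round(250 × 0.0455) = 11; θ*₍11₎ = -1.227.
Upper: z₀ + z₂ = 2.030; 1 − a(z₀+z₂) = 0.9188; argument = 2.2794 → 2.28; α₂ = 0.9887; rank = 247; θ*₍247₎ = 0.672.

(-1.227, 0.672)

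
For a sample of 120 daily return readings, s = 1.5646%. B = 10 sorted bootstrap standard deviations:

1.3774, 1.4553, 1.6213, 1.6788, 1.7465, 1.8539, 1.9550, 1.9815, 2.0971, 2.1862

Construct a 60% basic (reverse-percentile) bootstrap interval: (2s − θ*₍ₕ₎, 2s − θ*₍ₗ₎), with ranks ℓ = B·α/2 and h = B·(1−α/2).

(1.1477, 1.6739)

Percentile endpoints at ranks 2 and 8: θ*₍2₎ = 1.4553, θ*₍8₎ = 1.9815.
Basic interval reflects these around s:
  lower = 2 × 1.5646 − 1.9815 = 1.1477
  upper = 2 × 1.5646 − 1.4553 = 1.6739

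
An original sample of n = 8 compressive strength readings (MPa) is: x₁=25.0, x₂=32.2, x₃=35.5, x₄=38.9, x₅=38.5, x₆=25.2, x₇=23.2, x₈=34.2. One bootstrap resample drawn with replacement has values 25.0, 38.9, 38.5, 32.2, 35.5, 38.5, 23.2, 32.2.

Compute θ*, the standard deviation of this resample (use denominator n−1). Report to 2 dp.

Mean = 33.0000; sum of squared deviations = 262.8800
s² = 262.8800 / 7 = 37.5543
s = √37.5543 = 6.13

θ* = 6.13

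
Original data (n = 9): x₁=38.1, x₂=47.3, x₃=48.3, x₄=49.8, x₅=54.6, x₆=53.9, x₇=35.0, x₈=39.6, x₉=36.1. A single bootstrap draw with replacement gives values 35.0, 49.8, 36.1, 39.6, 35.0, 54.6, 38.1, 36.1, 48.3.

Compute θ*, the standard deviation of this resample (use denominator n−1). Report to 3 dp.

θ* = 7.455

Mean = 41.4000; sum of squared deviations = 444.6400
s² = 444.6400 / 8 = 55.5800
s = √55.5800 = 7.455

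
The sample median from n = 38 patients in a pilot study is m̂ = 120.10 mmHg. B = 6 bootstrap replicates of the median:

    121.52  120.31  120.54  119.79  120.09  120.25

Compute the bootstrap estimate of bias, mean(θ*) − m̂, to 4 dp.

bias = +0.3167

mean(θ*) = (121.52 + 120.31 + 120.54 + 119.79 + 120.09 + 120.25) / 6 = 120.41667
bias = 120.41667 − 120.10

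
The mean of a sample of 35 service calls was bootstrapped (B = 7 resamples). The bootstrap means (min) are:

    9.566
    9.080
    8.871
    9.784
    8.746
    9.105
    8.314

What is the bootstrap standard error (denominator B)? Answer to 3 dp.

Bootstrap SE is the standard deviation of the 7 replicate means.
Mean of replicates: (9.566 + 9.080 + 8.871 + 9.784 + 8.746 + 9.105 + 8.314) / 7 = 63.4660 / 7 = 9.0666
Sum of squared deviations: (+0.4994)² + (+0.0134)² + (−0.1956)² + (+0.7174)² + (−0.3206)² + (+0.0384)² + (−0.7526)² = 1.4732
Variance = 1.4732 / 7 = 0.2105
SE* = √0.2105

SE* = 0.459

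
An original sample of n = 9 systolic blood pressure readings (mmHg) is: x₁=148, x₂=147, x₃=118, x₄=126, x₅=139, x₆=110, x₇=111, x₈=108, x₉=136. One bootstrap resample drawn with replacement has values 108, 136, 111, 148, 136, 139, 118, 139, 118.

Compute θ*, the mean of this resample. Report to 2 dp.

θ* = 128.11

Mean = (108 + 136 + 111 + 148 + 136 + 139 + 118 + 139 + 118) / 9 = 1153.0 / 9 = 128.11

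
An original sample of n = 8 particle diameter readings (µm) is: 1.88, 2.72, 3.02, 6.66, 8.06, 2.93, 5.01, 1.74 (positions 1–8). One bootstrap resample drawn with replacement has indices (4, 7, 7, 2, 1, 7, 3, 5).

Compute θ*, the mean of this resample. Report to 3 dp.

Resample values: 6.66, 5.01, 5.01, 2.72, 1.88, 5.01, 3.02, 8.06.
Mean = (6.66 + 5.01 + 5.01 + 2.72 + 1.88 + 5.01 + 3.02 + 8.06) / 8 = 37.370 / 8 = 4.671

θ* = 4.671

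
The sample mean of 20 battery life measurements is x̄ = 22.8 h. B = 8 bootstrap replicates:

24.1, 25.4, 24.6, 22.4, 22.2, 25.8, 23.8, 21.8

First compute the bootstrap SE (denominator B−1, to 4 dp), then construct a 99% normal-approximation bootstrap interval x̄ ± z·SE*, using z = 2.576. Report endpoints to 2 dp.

(18.93, 26.67)

Mean of replicates = 23.7625; sum of squared deviations = 15.7988; SE* = √(15.7988/7) = 1.5023
Margin = 2.576 × 1.5023 = 3.870
Interval: 22.8 ± 3.870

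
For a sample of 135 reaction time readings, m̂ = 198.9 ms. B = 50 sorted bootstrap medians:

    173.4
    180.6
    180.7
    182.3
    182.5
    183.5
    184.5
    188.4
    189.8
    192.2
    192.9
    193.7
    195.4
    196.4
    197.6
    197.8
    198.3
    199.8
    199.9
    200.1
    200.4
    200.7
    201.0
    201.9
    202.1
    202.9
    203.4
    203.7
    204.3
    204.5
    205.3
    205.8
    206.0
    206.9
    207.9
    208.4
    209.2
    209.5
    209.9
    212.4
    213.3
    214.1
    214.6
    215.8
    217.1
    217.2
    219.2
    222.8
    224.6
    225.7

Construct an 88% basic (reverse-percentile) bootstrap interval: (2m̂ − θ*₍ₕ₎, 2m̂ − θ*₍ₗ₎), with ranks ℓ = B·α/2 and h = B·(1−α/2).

Percentile endpoints at ranks 3 and 47: θ*₍3₎ = 180.7, θ*₍47₎ = 219.2.
Basic interval reflects these around m̂:
  lower = 2 × 198.9 − 219.2 = 178.6
  upper = 2 × 198.9 − 180.7 = 217.1

(178.6, 217.1)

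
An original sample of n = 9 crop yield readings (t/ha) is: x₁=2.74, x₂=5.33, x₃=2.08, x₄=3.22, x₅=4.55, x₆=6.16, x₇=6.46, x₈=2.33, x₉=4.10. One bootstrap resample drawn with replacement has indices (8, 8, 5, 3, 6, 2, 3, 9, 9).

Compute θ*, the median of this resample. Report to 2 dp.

θ* = 4.10

Resample values: 2.33, 2.33, 4.55, 2.08, 6.16, 5.33, 2.08, 4.10, 4.10.
Sorted: 2.08, 2.08, 2.33, 2.33, 4.10, 4.10, 4.55, 5.33, 6.16
Median = middle value = 4.10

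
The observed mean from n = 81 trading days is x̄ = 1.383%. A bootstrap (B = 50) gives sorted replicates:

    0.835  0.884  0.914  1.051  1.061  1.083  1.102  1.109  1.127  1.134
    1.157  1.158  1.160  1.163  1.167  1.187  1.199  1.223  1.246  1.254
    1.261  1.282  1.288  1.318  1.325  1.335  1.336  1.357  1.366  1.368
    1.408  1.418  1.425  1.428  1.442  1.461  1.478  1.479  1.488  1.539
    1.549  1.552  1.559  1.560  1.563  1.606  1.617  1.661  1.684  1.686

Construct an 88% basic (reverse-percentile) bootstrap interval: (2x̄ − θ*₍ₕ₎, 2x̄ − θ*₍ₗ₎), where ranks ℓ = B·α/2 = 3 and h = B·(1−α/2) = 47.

Percentile endpoints at ranks 3 and 47: θ*₍3₎ = 0.914, θ*₍47₎ = 1.617.
Basic interval reflects these around x̄:
  lower = 2 × 1.383 − 1.617 = 1.149
  upper = 2 × 1.383 − 0.914 = 1.852

(1.149, 1.852)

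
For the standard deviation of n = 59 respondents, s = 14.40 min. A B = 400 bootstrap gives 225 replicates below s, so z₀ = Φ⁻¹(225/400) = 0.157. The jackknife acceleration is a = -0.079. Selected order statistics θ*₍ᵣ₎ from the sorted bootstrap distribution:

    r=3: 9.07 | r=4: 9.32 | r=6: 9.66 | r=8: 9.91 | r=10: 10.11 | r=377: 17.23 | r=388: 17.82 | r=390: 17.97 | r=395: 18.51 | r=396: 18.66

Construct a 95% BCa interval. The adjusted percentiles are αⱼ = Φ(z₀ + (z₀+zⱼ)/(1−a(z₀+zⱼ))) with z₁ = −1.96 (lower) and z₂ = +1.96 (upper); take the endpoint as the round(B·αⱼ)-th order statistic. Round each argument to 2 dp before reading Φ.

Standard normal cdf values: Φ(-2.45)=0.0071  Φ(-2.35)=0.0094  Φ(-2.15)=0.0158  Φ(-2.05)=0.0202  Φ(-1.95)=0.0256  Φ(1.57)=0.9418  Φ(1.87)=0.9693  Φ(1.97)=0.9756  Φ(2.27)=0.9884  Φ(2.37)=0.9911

(10.11, 17.97)

Lower: z₀ + z₁ = 0.157 + (-1.960) = -1.803; 1 − a(z₀+z₁) = 1 − (-0.079)(-1.803) = 0.8576; argument = 0.157 + (-1.803)/0.8576 = -1.9455 → -1.95.
α₁ = Φ(-1.95) = 0.0256; rank = round(400 × 0.0256) = 10; θ*₍10₎ = 10.11.
Upper: z₀ + z₂ = 2.117; 1 − a(z₀+z₂) = 1.1672; argument = 1.9707 → 1.97; α₂ = 0.9756; rank = 390; θ*₍390₎ = 17.97.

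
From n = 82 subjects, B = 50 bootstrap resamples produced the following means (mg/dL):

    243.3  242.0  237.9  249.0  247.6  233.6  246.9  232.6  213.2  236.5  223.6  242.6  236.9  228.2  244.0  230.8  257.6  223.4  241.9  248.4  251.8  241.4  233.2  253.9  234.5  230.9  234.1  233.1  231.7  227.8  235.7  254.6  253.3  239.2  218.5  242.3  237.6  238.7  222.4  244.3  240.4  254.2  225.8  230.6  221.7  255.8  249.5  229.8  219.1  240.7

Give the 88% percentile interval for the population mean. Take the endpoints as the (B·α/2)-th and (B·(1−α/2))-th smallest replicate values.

(219.1, 254.2)

Sorted replicates: 213.2, 218.5, 219.1, 221.7, 222.4, 223.4, 223.6, 225.8, 227.8, 228.2, 229.8, 230.6, 230.8, 230.9, 231.7, 232.6, 233.1, 233.2, 233.6, 234.1, 234.5, 235.7, 236.5, 236.9, 237.6, 237.9, 238.7, 239.2, 240.4, 240.7, 241.4, 241.9, 242.0, 242.3, 242.6, 243.3, 244.0, 244.3, 246.9, 247.6, 248.4, 249.0, 249.5, 251.8, 253.3, 253.9, 254.2, 254.6, 255.8, 257.6
α = 0.12; lower rank = 50 × 0.060 = 3; upper rank = 50 × 0.940 = 47.
The 3rd smallest replicate is 219.1; the 47th is 254.2.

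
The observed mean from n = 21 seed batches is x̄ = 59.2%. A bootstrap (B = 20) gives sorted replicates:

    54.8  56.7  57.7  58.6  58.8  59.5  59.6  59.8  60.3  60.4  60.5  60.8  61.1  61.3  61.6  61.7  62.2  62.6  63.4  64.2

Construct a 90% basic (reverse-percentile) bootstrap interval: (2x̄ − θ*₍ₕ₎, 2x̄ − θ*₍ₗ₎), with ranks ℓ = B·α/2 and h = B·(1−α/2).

(55.0, 63.6)

Percentile endpoints at ranks 1 and 19: θ*₍1₎ = 54.8, θ*₍19₎ = 63.4.
Basic interval reflects these around x̄:
  lower = 2 × 59.2 − 63.4 = 55.0
  upper = 2 × 59.2 − 54.8 = 63.6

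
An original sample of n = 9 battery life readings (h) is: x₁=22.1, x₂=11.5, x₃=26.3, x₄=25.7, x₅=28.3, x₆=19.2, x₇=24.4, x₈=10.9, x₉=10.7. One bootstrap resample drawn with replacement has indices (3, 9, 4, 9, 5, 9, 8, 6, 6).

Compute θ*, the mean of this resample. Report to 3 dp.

θ* = 17.967

Resample values: 26.3, 10.7, 25.7, 10.7, 28.3, 10.7, 10.9, 19.2, 19.2.
Mean = (26.3 + 10.7 + 25.7 + 10.7 + 28.3 + 10.7 + 10.9 + 19.2 + 19.2) / 9 = 161.70 / 9 = 17.967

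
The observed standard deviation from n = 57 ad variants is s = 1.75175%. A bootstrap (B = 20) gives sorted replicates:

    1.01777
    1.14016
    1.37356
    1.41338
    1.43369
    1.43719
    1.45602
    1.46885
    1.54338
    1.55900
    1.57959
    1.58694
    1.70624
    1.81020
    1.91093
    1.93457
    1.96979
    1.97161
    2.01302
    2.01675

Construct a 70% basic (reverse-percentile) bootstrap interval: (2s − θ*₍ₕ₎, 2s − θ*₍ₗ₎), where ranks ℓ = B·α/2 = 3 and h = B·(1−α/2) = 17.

(1.53371, 2.12994)

Percentile endpoints at ranks 3 and 17: θ*₍3₎ = 1.37356, θ*₍17₎ = 1.96979.
Basic interval reflects these around s:
  lower = 2 × 1.75175 − 1.96979 = 1.53371
  upper = 2 × 1.75175 − 1.37356 = 2.12994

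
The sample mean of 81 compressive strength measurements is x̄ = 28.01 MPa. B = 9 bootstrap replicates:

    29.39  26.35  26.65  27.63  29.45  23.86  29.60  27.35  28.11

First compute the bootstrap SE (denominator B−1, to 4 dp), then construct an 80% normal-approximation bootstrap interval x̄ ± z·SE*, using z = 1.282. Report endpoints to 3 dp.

Mean of replicates = 27.5989; sum of squared deviations = 27.4027; SE* = √(27.4027/8) = 1.8508
Margin = 1.282 × 1.8508 = 2.3727
Interval: 28.01 ± 2.3727

(25.637, 30.383)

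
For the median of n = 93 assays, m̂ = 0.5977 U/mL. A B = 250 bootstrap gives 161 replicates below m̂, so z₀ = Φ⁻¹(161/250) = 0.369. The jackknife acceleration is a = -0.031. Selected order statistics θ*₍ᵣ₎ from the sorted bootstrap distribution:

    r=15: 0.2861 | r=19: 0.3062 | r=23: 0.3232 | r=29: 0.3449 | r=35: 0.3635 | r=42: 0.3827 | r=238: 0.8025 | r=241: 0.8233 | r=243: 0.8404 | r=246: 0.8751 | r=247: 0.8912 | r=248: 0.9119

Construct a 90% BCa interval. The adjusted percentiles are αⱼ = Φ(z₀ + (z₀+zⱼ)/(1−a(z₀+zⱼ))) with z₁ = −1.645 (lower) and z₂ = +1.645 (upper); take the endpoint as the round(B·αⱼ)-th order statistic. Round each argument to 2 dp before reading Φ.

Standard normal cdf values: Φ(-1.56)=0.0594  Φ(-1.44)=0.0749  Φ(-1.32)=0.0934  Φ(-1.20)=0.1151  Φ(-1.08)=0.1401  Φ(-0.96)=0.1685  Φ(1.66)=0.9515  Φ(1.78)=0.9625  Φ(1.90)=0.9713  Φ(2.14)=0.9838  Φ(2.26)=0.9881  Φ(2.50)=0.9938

Lower: z₀ + z₁ = 0.369 + (-1.645) = -1.276; 1 − a(z₀+z₁) = 1 − (-0.031)(-1.276) = 0.9604; argument = 0.369 + (-1.276)/0.9604 = -0.9596 → -0.96.
α₁ = Φ(-0.96) = 0.1685; rank = round(250 × 0.1685) = 42; θ*₍42₎ = 0.3827.
Upper: z₀ + z₂ = 2.014; 1 − a(z₀+z₂) = 1.0624; argument = 2.2646 → 2.26; α₂ = 0.9881; rank = 247; θ*₍247₎ = 0.8912.

(0.3827, 0.8912)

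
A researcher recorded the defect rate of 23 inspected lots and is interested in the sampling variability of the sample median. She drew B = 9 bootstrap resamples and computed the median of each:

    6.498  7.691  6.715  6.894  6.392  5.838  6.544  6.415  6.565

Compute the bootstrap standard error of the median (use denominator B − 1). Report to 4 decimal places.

SE* = 0.4950

Bootstrap SE is the standard deviation of the 9 replicate medians.
Mean of replicates: (6.498 + 7.691 + 6.715 + 6.894 + 6.392 + 5.838 + 6.544 + 6.415 + 6.565) / 9 = 59.55200 / 9 = 6.61689
Sum of squared deviations: (−0.11889)² + (+1.07411)² + (+0.09811)² + (+0.27711)² + (−0.22489)² + (−0.77889)² + (−0.07289)² + (−0.20189)² + (−0.05189)² = 1.96027
Variance = 1.96027 / 8 = 0.24503
SE* = √0.24503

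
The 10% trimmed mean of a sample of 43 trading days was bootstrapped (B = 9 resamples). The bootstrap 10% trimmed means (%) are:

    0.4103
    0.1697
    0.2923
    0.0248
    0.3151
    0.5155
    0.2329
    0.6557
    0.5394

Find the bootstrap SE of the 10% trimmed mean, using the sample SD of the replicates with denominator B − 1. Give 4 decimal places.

Bootstrap SE is the standard deviation of the 9 replicate 10% trimmed means.
Mean of replicates: (0.4103 + 0.1697 + 0.2923 + 0.0248 + 0.3151 + 0.5155 + 0.2329 + 0.6557 + 0.5394) / 9 = 3.15570 / 9 = 0.35063
Sum of squared deviations: (+0.05967)² + (−0.18093)² + (−0.05833)² + (−0.32583)² + (−0.03553)² + (+0.16487)² + (−0.11773)² + (+0.30507)² + (+0.18877)² = 0.31687
Variance = 0.31687 / 8 = 0.03961
SE* = √0.03961

SE* = 0.1990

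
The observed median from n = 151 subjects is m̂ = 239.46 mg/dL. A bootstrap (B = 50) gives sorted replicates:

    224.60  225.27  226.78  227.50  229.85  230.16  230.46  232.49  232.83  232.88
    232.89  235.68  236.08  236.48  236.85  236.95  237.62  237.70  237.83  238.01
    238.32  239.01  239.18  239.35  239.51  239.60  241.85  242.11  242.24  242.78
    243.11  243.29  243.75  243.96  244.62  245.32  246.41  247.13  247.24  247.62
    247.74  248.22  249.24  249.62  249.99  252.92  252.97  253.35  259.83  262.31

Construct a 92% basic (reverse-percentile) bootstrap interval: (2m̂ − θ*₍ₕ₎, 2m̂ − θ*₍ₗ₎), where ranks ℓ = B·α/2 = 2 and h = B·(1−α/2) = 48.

Percentile endpoints at ranks 2 and 48: θ*₍2₎ = 225.27, θ*₍48₎ = 253.35.
Basic interval reflects these around m̂:
  lower = 2 × 239.46 − 253.35 = 225.57
  upper = 2 × 239.46 − 225.27 = 253.65

(225.57, 253.65)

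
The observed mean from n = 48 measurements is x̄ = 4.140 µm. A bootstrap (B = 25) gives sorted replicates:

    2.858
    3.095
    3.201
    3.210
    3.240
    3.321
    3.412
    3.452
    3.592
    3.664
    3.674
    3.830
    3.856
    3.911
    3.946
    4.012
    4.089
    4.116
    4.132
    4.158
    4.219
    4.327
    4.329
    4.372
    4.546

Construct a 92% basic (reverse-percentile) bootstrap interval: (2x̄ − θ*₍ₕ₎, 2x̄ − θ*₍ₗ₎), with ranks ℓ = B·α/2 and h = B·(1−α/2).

(3.908, 5.422)

Percentile endpoints at ranks 1 and 24: θ*₍1₎ = 2.858, θ*₍24₎ = 4.372.
Basic interval reflects these around x̄:
  lower = 2 × 4.140 − 4.372 = 3.908
  upper = 2 × 4.140 − 2.858 = 5.422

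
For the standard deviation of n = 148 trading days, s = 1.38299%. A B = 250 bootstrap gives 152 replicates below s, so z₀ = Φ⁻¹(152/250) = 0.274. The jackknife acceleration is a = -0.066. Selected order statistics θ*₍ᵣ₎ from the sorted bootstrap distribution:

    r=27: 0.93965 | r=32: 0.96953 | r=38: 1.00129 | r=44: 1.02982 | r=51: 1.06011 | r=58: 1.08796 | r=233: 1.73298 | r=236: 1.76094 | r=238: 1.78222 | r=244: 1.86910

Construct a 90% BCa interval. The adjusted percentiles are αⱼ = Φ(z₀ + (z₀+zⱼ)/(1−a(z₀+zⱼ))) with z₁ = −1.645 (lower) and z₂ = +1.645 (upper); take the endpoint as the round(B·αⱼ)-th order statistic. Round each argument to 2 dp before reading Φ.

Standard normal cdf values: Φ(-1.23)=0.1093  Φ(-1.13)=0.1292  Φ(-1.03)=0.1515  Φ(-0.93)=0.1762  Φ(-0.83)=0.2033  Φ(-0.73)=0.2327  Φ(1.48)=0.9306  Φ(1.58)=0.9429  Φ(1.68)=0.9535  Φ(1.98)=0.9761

(0.93965, 1.86910)

Lower: z₀ + z₁ = 0.274 + (-1.645) = -1.371; 1 − a(z₀+z₁) = 1 − (-0.066)(-1.371) = 0.9095; argument = 0.274 + (-1.371)/0.9095 = -1.2334 → -1.23.
α₁ = Φ(-1.23) = 0.1093; rank = round(250 × 0.1093) = 27; θ*₍27₎ = 0.93965.
Upper: z₀ + z₂ = 1.919; 1 − a(z₀+z₂) = 1.1267; argument = 1.9773 → 1.98; α₂ = 0.9761; rank = 244; θ*₍244₎ = 1.86910.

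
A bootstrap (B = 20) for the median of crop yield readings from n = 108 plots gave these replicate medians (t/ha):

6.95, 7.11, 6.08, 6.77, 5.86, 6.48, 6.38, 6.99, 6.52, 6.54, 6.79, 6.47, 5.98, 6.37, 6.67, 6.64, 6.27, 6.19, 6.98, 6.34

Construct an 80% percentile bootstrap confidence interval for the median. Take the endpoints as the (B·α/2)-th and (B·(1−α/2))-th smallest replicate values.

Sorted replicates: 5.86, 5.98, 6.08, 6.19, 6.27, 6.34, 6.37, 6.38, 6.47, 6.48, 6.52, 6.54, 6.64, 6.67, 6.77, 6.79, 6.95, 6.98, 6.99, 7.11
α = 0.20; lower rank = 20 × 0.100 = 2; upper rank = 20 × 0.900 = 18.
The 2nd smallest replicate is 5.98; the 18th is 6.98.

(5.98, 6.98)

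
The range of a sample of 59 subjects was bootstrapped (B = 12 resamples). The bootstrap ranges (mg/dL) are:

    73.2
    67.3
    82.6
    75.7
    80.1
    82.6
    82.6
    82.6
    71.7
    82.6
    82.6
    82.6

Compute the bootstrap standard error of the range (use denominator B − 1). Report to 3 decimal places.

Bootstrap SE is the standard deviation of the 12 replicate ranges.
Mean of replicates: (73.2 + 67.3 + 82.6 + 75.7 + 80.1 + 82.6 + 82.6 + 82.6 + 71.7 + 82.6 + 82.6 + 82.6) / 12 = 946.2000 / 12 = 78.8500
Sum of squared deviations: (−5.6500)² + (−11.5500)² + (+3.7500)² + (−3.1500)² + (+1.2500)² + (+3.7500)² + (+3.7500)² + (+3.7500)² + (−7.1500)² + (+3.7500)² + (+3.7500)² + (+3.7500)² = 326.3700
Variance = 326.3700 / 11 = 29.6700
SE* = √29.6700

SE* = 5.447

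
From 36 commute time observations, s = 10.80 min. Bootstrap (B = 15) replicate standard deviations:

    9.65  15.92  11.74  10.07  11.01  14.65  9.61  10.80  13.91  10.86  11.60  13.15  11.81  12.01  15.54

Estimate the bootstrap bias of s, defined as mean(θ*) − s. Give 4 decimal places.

bias = +1.3553

mean(θ*) = (9.65 + 15.92 + 11.74 + 10.07 + 11.01 + 14.65 + 9.61 + 10.80 + 13.91 + 10.86 + 11.60 + 13.15 + 11.81 + 12.01 + 15.54) / 15 = 12.15533
bias = 12.15533 − 10.80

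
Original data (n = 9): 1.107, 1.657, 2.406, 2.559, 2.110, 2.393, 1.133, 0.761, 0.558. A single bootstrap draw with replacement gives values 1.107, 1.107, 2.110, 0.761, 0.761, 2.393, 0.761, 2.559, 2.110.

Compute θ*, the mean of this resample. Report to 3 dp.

θ* = 1.519

Mean = (1.107 + 1.107 + 2.110 + 0.761 + 0.761 + 2.393 + 0.761 + 2.559 + 2.110) / 9 = 13.6690 / 9 = 1.519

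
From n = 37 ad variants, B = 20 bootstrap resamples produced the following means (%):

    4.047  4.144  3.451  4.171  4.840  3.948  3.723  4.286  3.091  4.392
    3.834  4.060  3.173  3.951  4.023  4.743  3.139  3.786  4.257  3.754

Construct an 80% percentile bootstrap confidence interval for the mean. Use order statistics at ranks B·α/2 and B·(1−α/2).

(3.139, 4.392)

Sorted replicates: 3.091, 3.139, 3.173, 3.451, 3.723, 3.754, 3.786, 3.834, 3.948, 3.951, 4.023, 4.047, 4.060, 4.144, 4.171, 4.257, 4.286, 4.392, 4.743, 4.840
α = 0.20; lower rank = 20 × 0.100 = 2; upper rank = 20 × 0.900 = 18.
The 2nd smallest replicate is 3.139; the 18th is 4.392.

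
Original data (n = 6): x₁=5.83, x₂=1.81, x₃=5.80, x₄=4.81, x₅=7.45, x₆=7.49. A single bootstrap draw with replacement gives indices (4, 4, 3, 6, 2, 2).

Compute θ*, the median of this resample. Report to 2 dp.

Resample values: 4.81, 4.81, 5.80, 7.49, 1.81, 1.81.
Sorted: 1.81, 1.81, 4.81, 4.81, 5.80, 7.49
Median = average of the two middle values = 4.81

θ* = 4.81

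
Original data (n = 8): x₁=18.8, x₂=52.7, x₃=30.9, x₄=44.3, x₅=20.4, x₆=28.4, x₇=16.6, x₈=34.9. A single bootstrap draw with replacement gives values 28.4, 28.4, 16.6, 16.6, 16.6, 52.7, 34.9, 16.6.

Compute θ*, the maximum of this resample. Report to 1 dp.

Maximum = 52.7

θ* = 52.7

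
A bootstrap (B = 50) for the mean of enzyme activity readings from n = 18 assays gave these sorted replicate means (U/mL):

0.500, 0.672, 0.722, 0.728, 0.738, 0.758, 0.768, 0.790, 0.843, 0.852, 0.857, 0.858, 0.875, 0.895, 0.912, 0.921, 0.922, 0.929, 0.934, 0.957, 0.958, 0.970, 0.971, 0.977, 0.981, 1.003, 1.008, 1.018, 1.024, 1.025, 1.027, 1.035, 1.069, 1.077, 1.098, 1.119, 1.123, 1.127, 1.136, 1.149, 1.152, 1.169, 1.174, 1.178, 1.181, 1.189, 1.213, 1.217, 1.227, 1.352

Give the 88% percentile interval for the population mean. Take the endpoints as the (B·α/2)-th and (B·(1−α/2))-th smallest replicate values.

(0.722, 1.213)

α = 0.12; lower rank = 50 × 0.060 = 3; upper rank = 50 × 0.940 = 47.
The 3rd smallest replicate is 0.722; the 47th is 1.213.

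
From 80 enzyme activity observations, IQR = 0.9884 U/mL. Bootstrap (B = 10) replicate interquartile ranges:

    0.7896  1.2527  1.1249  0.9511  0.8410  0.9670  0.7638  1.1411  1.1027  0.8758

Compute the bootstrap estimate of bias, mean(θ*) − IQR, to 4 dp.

mean(θ*) = (0.7896 + 1.2527 + 1.1249 + 0.9511 + 0.8410 + 0.9670 + 0.7638 + 1.1411 + 1.1027 + 0.8758) / 10 = 0.98097
bias = 0.98097 − 0.9884

bias = −0.0074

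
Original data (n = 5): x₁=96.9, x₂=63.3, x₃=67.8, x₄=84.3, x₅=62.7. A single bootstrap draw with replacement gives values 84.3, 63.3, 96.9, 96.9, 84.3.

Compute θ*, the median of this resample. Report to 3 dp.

θ* = 84.300

Sorted: 63.3, 84.3, 84.3, 96.9, 96.9
Median = middle value = 84.300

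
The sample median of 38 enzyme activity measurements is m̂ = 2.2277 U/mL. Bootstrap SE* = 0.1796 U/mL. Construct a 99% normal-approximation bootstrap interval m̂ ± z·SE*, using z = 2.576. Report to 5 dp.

(1.76505, 2.69035)

Margin = 2.576 × 0.1796 = 0.462650
Interval: 2.2277 ± 0.462650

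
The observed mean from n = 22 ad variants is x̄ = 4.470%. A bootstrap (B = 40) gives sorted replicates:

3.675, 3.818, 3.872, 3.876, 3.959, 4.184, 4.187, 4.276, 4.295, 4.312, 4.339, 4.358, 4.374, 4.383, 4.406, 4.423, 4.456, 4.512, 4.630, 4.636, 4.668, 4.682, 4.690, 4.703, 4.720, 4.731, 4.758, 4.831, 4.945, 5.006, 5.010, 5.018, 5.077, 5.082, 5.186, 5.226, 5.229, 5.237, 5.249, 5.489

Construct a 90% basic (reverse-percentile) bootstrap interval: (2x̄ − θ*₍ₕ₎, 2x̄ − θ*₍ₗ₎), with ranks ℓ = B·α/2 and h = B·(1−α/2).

Percentile endpoints at ranks 2 and 38: θ*₍2₎ = 3.818, θ*₍38₎ = 5.237.
Basic interval reflects these around x̄:
  lower = 2 × 4.470 − 5.237 = 3.703
  upper = 2 × 4.470 − 3.818 = 5.122

(3.703, 5.122)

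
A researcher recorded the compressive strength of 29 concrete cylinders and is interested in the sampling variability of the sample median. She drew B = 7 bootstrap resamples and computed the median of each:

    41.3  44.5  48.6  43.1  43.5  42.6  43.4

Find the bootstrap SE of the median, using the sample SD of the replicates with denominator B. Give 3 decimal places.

Bootstrap SE is the standard deviation of the 7 replicate medians.
Mean of replicates: (41.3 + 44.5 + 48.6 + 43.1 + 43.5 + 42.6 + 43.4) / 7 = 307.0000 / 7 = 43.8571
Sum of squared deviations: (−2.5571)² + (+0.6429)² + (+4.7429)² + (−0.7571)² + (−0.3571)² + (−1.2571)² + (−0.4571)² = 31.9371
Variance = 31.9371 / 7 = 4.5624
SE* = √4.5624

SE* = 2.136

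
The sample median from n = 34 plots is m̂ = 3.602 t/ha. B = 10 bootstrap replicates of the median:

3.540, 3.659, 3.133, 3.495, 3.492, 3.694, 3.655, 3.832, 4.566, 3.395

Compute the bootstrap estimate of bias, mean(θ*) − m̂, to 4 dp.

bias = +0.0441

mean(θ*) = (3.540 + 3.659 + 3.133 + 3.495 + 3.492 + 3.694 + 3.655 + 3.832 + 4.566 + 3.395) / 10 = 3.64610
bias = 3.64610 − 3.602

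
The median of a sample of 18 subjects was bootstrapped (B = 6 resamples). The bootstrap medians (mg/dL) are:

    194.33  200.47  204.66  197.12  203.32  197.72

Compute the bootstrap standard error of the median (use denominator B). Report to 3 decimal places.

SE* = 3.598

Bootstrap SE is the standard deviation of the 6 replicate medians.
Mean of replicates: (194.33 + 200.47 + 204.66 + 197.12 + 203.32 + 197.72) / 6 = 1197.6200 / 6 = 199.6033
Sum of squared deviations: (−5.2733)² + (+0.8667)² + (+5.0567)² + (−2.4833)² + (+3.7167)² + (−1.8833)² = 77.6565
Variance = 77.6565 / 6 = 12.9428
SE* = √12.9428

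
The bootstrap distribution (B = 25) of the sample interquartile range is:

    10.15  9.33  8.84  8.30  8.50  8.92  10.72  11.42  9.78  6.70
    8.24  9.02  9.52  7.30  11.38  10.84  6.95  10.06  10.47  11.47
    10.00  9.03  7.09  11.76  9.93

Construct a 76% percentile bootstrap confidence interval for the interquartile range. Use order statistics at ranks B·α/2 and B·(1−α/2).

Sorted replicates: 6.70, 6.95, 7.09, 7.30, 8.24, 8.30, 8.50, 8.84, 8.92, 9.02, 9.03, 9.33, 9.52, 9.78, 9.93, 10.00, 10.06, 10.15, 10.47, 10.72, 10.84, 11.38, 11.42, 11.47, 11.76
α = 0.24; lower rank = 25 × 0.120 = 3; upper rank = 25 × 0.880 = 22.
The 3rd smallest replicate is 7.09; the 22nd is 11.38.

(7.09, 11.38)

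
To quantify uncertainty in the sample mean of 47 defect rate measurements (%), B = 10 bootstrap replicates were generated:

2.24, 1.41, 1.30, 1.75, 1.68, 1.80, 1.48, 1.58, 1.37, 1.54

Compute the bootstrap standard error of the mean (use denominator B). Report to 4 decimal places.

Bootstrap SE is the standard deviation of the 10 replicate means.
Mean of replicates: (2.24 + 1.41 + 1.30 + 1.75 + 1.68 + 1.80 + 1.48 + 1.58 + 1.37 + 1.54) / 10 = 16.150000 / 10 = 1.615000
Sum of squared deviations: (+0.625000)² + (−0.205000)² + (−0.315000)² + (+0.135000)² + (+0.065000)² + (+0.185000)² + (−0.135000)² + (−0.035000)² + (−0.245000)² + (−0.075000)² = 0.673650
Variance = 0.673650 / 10 = 0.067365
SE* = √0.067365

SE* = 0.2595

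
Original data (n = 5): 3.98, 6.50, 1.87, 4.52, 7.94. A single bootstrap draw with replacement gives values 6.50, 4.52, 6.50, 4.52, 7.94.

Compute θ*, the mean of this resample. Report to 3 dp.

θ* = 5.996

Mean = (6.50 + 4.52 + 6.50 + 4.52 + 7.94) / 5 = 29.980 / 5 = 5.996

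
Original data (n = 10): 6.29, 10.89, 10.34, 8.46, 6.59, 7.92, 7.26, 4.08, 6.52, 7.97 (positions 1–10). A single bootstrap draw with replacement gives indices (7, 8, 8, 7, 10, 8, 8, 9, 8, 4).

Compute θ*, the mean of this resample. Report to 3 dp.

θ* = 5.787

Resample values: 7.26, 4.08, 4.08, 7.26, 7.97, 4.08, 4.08, 6.52, 4.08, 8.46.
Mean = (7.26 + 4.08 + 4.08 + 7.26 + 7.97 + 4.08 + 4.08 + 6.52 + 4.08 + 8.46) / 10 = 57.870 / 10 = 5.787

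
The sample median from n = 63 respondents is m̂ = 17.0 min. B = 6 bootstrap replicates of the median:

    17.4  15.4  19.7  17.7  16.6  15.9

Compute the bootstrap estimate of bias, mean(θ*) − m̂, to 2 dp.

bias = +0.12

mean(θ*) = (17.4 + 15.4 + 19.7 + 17.7 + 16.6 + 15.9) / 6 = 17.117
bias = 17.117 − 17.0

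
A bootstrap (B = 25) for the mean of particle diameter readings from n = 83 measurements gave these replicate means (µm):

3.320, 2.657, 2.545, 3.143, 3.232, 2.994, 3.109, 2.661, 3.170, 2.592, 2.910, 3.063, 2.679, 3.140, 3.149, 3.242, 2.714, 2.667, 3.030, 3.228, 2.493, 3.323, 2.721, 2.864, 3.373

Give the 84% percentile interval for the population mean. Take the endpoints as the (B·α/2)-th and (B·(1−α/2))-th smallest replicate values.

Sorted replicates: 2.493, 2.545, 2.592, 2.657, 2.661, 2.667, 2.679, 2.714, 2.721, 2.864, 2.910, 2.994, 3.030, 3.063, 3.109, 3.140, 3.143, 3.149, 3.170, 3.228, 3.232, 3.242, 3.320, 3.323, 3.373
α = 0.16; lower rank = 25 × 0.080 = 2; upper rank = 25 × 0.920 = 23.
The 2nd smallest replicate is 2.545; the 23rd is 3.320.

(2.545, 3.320)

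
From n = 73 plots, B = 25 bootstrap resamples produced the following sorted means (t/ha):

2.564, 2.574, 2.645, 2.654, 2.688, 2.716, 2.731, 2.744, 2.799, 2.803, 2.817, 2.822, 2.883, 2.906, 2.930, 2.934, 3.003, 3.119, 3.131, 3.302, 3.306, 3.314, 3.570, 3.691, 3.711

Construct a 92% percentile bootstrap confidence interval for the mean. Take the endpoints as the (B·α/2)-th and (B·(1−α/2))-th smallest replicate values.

α = 0.08; lower rank = 25 × 0.040 = 1; upper rank = 25 × 0.960 = 24.
The 1st smallest replicate is 2.564; the 24th is 3.691.

(2.564, 3.691)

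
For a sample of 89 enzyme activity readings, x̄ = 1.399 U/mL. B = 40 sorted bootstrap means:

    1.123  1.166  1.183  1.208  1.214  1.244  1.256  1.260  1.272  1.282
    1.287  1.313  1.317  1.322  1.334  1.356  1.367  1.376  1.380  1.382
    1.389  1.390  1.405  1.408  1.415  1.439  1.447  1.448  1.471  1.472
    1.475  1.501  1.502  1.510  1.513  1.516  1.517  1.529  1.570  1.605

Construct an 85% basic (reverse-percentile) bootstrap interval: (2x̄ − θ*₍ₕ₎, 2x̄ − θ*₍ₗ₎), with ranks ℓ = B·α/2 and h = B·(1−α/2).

(1.281, 1.615)

Percentile endpoints at ranks 3 and 37: θ*₍3₎ = 1.183, θ*₍37₎ = 1.517.
Basic interval reflects these around x̄:
  lower = 2 × 1.399 − 1.517 = 1.281
  upper = 2 × 1.399 − 1.183 = 1.615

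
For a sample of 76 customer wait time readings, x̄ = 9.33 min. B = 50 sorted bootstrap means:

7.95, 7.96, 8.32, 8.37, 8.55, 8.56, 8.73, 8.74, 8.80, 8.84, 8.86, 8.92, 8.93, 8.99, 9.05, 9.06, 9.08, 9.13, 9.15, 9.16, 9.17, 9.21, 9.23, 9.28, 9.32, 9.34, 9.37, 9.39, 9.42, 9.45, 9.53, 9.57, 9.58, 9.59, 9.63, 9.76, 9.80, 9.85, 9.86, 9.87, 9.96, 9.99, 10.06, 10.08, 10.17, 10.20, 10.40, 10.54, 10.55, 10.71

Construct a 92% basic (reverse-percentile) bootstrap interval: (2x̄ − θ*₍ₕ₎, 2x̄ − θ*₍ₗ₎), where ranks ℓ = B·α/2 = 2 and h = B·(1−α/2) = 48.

Percentile endpoints at ranks 2 and 48: θ*₍2₎ = 7.96, θ*₍48₎ = 10.54.
Basic interval reflects these around x̄:
  lower = 2 × 9.33 − 10.54 = 8.12
  upper = 2 × 9.33 − 7.96 = 10.70

(8.12, 10.70)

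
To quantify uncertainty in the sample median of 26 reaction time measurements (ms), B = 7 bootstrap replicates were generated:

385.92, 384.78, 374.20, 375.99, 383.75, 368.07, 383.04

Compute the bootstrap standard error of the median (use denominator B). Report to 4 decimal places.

Bootstrap SE is the standard deviation of the 7 replicate medians.
Mean of replicates: (385.92 + 384.78 + 374.20 + 375.99 + 383.75 + 368.07 + 383.04) / 7 = 2655.75000 / 7 = 379.39286
Sum of squared deviations: (+6.52714)² + (+5.38714)² + (−5.19286)² + (−3.40286)² + (+4.35714)² + (−11.32286)² + (+3.64714)² = 270.66354
Variance = 270.66354 / 7 = 38.66622
SE* = √38.66622

SE* = 6.2182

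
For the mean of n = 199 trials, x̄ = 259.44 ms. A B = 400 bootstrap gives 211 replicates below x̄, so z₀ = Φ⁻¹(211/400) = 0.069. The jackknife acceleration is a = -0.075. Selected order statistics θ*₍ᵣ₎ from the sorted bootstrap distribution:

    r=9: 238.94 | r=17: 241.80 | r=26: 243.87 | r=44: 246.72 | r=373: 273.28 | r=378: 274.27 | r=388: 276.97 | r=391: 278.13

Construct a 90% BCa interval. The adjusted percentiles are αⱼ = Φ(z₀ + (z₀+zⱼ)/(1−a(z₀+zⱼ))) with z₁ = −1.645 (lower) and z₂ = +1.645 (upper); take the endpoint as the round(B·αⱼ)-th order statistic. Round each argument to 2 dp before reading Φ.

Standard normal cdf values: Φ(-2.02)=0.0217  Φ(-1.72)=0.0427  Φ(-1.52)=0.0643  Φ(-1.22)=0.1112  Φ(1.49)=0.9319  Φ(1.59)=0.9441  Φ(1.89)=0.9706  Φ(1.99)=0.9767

Lower: z₀ + z₁ = 0.069 + (-1.645) = -1.576; 1 − a(z₀+z₁) = 1 − (-0.075)(-1.576) = 0.8818; argument = 0.069 + (-1.576)/0.8818 = -1.7183 → -1.72.
α₁ = Φ(-1.72) = 0.0427; rank = round(400 × 0.0427) = 17; θ*₍17₎ = 241.80.
Upper: z₀ + z₂ = 1.714; 1 − a(z₀+z₂) = 1.1285; argument = 1.5878 → 1.59; α₂ = 0.9441; rank = 378; θ*₍378₎ = 274.27.

(241.80, 274.27)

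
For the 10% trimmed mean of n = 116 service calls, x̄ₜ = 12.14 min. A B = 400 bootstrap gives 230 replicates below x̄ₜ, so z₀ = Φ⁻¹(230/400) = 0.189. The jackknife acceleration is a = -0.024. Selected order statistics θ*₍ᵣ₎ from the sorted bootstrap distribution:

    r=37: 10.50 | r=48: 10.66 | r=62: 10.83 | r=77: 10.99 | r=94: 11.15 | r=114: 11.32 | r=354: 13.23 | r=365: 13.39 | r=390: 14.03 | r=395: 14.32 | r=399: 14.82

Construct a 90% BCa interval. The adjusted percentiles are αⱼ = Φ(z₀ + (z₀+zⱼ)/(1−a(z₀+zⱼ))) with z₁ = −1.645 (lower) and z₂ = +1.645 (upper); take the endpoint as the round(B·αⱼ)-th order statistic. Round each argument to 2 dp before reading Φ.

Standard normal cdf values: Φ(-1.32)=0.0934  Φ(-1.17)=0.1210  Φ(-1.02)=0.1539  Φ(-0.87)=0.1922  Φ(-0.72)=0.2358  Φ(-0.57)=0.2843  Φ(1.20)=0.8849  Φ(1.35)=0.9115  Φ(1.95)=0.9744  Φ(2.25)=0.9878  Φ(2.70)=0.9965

Lower: z₀ + z₁ = 0.189 + (-1.645) = -1.456; 1 − a(z₀+z₁) = 1 − (-0.024)(-1.456) = 0.9651; argument = 0.189 + (-1.456)/0.9651 = -1.3197 → -1.32.
α₁ = Φ(-1.32) = 0.0934; rank = round(400 × 0.0934) = 37; θ*₍37₎ = 10.50.
Upper: z₀ + z₂ = 1.834; 1 − a(z₀+z₂) = 1.0440; argument = 1.9457 → 1.95; α₂ = 0.9744; rank = 390; θ*₍390₎ = 14.03.

(10.50, 14.03)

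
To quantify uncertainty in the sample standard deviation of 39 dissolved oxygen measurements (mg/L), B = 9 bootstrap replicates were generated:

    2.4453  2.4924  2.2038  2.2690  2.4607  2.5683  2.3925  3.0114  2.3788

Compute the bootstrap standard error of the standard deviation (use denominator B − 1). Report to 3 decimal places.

SE* = 0.232

Bootstrap SE is the standard deviation of the 9 replicate standard deviations.
Mean of replicates: (2.4453 + 2.4924 + 2.2038 + 2.2690 + 2.4607 + 2.5683 + 2.3925 + 3.0114 + 2.3788) / 9 = 22.22220 / 9 = 2.46913
Sum of squared deviations: (−0.02383)² + (+0.02327)² + (−0.26533)² + (−0.20013)² + (−0.00843)² + (+0.09917)² + (−0.07663)² + (+0.54227)² + (−0.09033)² = 0.42956
Variance = 0.42956 / 8 = 0.05369
SE* = √0.05369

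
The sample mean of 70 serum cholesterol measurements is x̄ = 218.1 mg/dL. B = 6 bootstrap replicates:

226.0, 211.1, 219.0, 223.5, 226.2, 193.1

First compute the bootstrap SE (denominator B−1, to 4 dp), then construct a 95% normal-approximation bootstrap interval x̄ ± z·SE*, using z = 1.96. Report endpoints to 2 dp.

(193.06, 243.14)

Mean of replicates = 216.4833; sum of squared deviations = 816.3083; SE* = √(816.3083/5) = 12.7774
Margin = 1.96 × 12.7774 = 25.044
Interval: 218.1 ± 25.044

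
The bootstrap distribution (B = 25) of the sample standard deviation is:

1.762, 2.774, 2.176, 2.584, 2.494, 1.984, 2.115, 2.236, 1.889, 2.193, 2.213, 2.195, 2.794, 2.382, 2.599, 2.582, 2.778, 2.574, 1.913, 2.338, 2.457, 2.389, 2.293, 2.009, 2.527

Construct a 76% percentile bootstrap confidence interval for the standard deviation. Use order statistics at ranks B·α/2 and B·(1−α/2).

Sorted replicates: 1.762, 1.889, 1.913, 1.984, 2.009, 2.115, 2.176, 2.193, 2.195, 2.213, 2.236, 2.293, 2.338, 2.382, 2.389, 2.457, 2.494, 2.527, 2.574, 2.582, 2.584, 2.599, 2.774, 2.778, 2.794
α = 0.24; lower rank = 25 × 0.120 = 3; upper rank = 25 × 0.880 = 22.
The 3rd smallest replicate is 1.913; the 22nd is 2.599.

(1.913, 2.599)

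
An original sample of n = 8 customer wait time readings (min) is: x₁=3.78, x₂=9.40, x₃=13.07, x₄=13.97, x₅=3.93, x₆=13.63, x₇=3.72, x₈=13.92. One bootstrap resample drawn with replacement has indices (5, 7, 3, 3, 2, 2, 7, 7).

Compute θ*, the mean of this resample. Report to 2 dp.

θ* = 7.50

Resample values: 3.93, 3.72, 13.07, 13.07, 9.40, 9.40, 3.72, 3.72.
Mean = (3.93 + 3.72 + 13.07 + 13.07 + 9.40 + 9.40 + 3.72 + 3.72) / 8 = 60.030 / 8 = 7.50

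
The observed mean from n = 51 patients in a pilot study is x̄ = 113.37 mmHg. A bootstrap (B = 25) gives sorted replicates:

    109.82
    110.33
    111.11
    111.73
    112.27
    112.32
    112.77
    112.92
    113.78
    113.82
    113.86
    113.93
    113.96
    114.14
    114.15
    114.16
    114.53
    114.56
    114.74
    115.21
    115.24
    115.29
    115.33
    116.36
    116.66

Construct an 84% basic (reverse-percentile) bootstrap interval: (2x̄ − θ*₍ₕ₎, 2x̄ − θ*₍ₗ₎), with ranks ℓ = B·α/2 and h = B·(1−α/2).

(111.41, 116.41)

Percentile endpoints at ranks 2 and 23: θ*₍2₎ = 110.33, θ*₍23₎ = 115.33.
Basic interval reflects these around x̄:
  lower = 2 × 113.37 − 115.33 = 111.41
  upper = 2 × 113.37 − 110.33 = 116.41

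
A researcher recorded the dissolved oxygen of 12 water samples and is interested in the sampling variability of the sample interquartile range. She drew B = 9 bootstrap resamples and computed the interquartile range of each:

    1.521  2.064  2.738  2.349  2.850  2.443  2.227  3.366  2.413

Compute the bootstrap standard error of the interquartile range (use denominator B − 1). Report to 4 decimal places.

Bootstrap SE is the standard deviation of the 9 replicate interquartile ranges.
Mean of replicates: (1.521 + 2.064 + 2.738 + 2.349 + 2.850 + 2.443 + 2.227 + 3.366 + 2.413) / 9 = 21.97100 / 9 = 2.44122
Sum of squared deviations: (−0.92022)² + (−0.37722)² + (+0.29678)² + (−0.09222)² + (+0.40878)² + (+0.00178)² + (−0.21422)² + (+0.92478)² + (−0.02822)² = 2.15469
Variance = 2.15469 / 8 = 0.26934
SE* = √0.26934

SE* = 0.5190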